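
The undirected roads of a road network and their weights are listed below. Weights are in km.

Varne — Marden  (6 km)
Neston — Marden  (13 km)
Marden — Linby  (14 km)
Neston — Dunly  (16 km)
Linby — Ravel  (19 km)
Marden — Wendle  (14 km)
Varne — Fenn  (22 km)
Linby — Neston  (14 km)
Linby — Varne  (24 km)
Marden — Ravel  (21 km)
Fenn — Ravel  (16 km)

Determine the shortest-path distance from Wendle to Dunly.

43 km

Shortest distances from Wendle:
Wendle: 0
Marden: 14  (via Wendle)
Varne: 20  (via Marden)
Neston: 27  (via Marden)
Linby: 28  (via Marden)
Ravel: 35  (via Marden)
Fenn: 42  (via Varne)
Dunly: 43  (via Neston)
Shortest route: Wendle–Marden–Neston–Dunly = 43 km.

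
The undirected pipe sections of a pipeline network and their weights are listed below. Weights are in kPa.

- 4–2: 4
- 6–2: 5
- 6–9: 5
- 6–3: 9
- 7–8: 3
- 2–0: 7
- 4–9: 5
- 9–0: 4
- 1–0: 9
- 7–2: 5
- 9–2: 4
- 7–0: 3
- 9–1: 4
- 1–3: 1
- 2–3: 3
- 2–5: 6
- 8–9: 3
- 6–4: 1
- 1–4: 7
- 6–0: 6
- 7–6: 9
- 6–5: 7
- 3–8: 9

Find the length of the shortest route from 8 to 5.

13 kPa

Candidate routes:
8 → 7 → 2 → 5: 3+5+6 = 14
8 → 9 → 2 → 5: 3+4+6 = 13
Cheapest is 8 → 9 → 2 → 5 at 13 kPa.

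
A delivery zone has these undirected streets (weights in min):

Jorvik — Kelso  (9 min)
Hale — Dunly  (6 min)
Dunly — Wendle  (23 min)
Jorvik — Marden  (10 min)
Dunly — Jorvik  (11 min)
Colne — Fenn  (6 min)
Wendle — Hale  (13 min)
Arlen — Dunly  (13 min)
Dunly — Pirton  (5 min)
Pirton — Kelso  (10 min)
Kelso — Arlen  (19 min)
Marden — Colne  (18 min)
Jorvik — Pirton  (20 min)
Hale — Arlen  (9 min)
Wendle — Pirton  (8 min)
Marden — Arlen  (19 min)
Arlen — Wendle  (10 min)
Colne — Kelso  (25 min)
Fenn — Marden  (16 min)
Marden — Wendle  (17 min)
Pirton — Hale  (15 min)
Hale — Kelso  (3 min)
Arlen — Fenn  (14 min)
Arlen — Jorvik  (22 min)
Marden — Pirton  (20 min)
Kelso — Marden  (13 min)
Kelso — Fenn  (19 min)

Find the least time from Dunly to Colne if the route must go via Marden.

39 min

Best Dunly to Marden: Dunly → Jorvik → Marden costing 21
Best Marden to Colne: Marden → Colne costing 18
Total via Marden: 21 + 18 = 39 min.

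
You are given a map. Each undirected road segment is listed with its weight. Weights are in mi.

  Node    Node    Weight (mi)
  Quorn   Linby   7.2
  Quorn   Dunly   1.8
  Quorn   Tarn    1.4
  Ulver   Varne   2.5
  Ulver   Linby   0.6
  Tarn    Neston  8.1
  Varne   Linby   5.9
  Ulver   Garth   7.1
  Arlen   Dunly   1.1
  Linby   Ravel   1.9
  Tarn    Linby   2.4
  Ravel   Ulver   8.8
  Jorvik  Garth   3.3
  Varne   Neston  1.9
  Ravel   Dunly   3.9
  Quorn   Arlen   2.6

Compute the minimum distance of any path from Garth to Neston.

Candidate routes:
Garth → Ulver → Linby → Varne → Neston: 7.1+0.6+5.9+1.9 = 15.5
Garth → Ulver → Linby → Quorn → Tarn → Neston: 7.1+0.6+7.2+1.4+8.1 = 24.4
Garth → Ulver → Varne → Neston: 7.1+2.5+1.9 = 11.5
Garth → Ulver → Linby → Tarn → Neston: 7.1+0.6+2.4+8.1 = 18.2
The minimum is 11.5 mi via Garth → Ulver → Varne → Neston.

11.5 mi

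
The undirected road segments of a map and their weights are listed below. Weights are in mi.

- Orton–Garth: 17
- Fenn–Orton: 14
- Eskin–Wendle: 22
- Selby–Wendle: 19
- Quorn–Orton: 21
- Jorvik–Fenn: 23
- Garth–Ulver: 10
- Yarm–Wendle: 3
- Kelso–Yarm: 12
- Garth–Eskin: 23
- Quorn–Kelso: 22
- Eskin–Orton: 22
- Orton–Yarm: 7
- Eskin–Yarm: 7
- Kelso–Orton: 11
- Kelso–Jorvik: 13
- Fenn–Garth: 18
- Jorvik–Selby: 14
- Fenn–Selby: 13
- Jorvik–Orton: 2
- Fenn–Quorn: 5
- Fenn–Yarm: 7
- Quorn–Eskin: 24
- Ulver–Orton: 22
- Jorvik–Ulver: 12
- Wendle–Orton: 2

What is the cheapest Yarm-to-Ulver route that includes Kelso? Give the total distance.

37 mi

Best Yarm to Kelso: Yarm → Kelso costing 12
Shortest Kelso→Ulver: Kelso → Jorvik → Ulver = 25
Total via Kelso: 12 + 25 = 37 mi.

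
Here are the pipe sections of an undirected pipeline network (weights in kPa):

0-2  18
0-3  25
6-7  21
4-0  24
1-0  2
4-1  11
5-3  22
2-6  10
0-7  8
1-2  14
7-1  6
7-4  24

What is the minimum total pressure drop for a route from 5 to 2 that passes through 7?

Shortest 5→7: 5–3–0–7 = 55
Shortest 7→2: 7–1–2 = 20
Total via 7: 55 + 20 = 75 kPa.

75 kPa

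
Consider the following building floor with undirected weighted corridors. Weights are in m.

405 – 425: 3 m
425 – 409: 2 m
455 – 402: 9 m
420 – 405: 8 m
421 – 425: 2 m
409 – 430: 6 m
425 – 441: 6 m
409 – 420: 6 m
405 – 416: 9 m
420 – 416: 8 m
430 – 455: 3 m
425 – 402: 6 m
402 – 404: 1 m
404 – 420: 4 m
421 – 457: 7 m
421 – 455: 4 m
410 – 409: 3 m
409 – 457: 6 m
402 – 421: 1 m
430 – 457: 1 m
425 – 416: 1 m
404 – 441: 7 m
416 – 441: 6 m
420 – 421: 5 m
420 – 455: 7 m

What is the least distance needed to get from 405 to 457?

11 m

Shortest distances from 405:
405: 0
425: 3  (via 405)
416: 4  (via 425)
421: 5  (via 425)
409: 5  (via 425)
402: 6  (via 421)
404: 7  (via 402)
410: 8  (via 409)
420: 8  (via 405)
455: 9  (via 421)
441: 9  (via 425)
430: 11  (via 409)
457: 11  (via 409)
Shortest route: 405 → 425 → 409 → 457 = 11 m.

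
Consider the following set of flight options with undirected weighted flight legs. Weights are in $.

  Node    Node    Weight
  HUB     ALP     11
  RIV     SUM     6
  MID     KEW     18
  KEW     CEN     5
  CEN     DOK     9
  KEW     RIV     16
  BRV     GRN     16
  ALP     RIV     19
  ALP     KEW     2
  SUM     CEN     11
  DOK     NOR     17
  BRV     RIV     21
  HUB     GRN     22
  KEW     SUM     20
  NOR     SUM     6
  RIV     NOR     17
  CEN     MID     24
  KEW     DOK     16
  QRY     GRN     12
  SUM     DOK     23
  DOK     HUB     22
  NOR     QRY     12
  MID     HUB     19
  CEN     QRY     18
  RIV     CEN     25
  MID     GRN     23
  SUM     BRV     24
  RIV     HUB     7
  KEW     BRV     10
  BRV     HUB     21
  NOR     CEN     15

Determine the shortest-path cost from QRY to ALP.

Settle nodes by increasing distance from QRY:
QRY: 0
NOR: 12  (via QRY)
GRN: 12  (via QRY)
CEN: 18  (via QRY)
SUM: 18  (via NOR)
KEW: 23  (via CEN)
RIV: 24  (via SUM)
ALP: 25  (via KEW)
Shortest route: QRY–CEN–KEW–ALP = $25.

$25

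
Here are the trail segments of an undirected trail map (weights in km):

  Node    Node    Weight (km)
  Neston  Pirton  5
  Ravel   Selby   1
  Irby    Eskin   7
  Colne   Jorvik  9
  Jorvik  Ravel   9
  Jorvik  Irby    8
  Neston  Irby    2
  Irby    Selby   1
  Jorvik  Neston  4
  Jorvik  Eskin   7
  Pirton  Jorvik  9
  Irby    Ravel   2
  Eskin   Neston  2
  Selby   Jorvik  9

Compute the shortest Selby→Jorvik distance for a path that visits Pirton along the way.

17 km

Shortest Selby→Pirton: Selby–Irby–Neston–Pirton = 8
Best Pirton to Jorvik: Pirton–Jorvik costing 9
Total via Pirton: 8 + 9 = 17 km.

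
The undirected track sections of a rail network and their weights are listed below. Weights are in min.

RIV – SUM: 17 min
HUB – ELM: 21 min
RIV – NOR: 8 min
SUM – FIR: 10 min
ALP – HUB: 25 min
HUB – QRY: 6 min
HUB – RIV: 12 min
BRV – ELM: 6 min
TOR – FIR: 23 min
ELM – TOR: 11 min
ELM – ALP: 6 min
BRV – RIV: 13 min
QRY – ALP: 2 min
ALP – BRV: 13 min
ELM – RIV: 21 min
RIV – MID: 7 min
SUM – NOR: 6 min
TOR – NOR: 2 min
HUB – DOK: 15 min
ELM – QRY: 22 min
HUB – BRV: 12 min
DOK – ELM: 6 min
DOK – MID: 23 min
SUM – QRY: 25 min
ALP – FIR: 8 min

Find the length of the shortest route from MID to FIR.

Compare a few routes:
MID–RIV–SUM–FIR: 7+17+10 = 34
MID–RIV–HUB–QRY–ALP–FIR: 7+12+6+2+8 = 35
MID–RIV–NOR–TOR–FIR: 7+8+2+23 = 40
MID–RIV–NOR–SUM–FIR: 7+8+6+10 = 31
The minimum is 31 min via MID–RIV–NOR–SUM–FIR.

31 min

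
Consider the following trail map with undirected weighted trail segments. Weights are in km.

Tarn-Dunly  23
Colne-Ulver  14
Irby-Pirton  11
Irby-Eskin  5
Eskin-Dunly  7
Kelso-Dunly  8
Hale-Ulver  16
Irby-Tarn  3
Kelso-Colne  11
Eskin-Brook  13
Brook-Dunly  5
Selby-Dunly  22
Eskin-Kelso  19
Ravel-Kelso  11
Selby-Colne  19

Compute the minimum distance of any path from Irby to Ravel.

Running Dijkstra from Irby:
Irby: 0
Tarn: 3  (via Irby)
Eskin: 5  (via Irby)
Pirton: 11  (via Irby)
Dunly: 12  (via Eskin)
Brook: 17  (via Dunly)
Kelso: 20  (via Dunly)
Colne: 31  (via Kelso)
Ravel: 31  (via Kelso)
Shortest route: Irby–Eskin–Dunly–Kelso–Ravel = 31 km.

31 km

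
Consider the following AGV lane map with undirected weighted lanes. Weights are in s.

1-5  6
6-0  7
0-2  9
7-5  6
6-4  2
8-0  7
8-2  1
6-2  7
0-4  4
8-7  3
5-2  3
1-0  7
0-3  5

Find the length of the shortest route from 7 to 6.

Shortest distances from 7:
7: 0
8: 3  (via 7)
2: 4  (via 8)
5: 6  (via 7)
0: 10  (via 8)
6: 11  (via 2)
Shortest route: 7 → 8 → 2 → 6 = 11 s.

11 s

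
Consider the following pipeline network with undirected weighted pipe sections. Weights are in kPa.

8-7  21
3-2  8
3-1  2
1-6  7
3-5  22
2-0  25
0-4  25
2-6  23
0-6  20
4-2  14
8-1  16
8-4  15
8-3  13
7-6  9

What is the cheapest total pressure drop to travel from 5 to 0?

Settle nodes by increasing distance from 5:
5: 0
3: 22  (via 5)
1: 24  (via 3)
2: 30  (via 3)
6: 31  (via 1)
8: 35  (via 3)
7: 40  (via 6)
4: 44  (via 2)
0: 51  (via 6)
Shortest route: 5 → 3 → 1 → 6 → 0 = 51 kPa.

51 kPa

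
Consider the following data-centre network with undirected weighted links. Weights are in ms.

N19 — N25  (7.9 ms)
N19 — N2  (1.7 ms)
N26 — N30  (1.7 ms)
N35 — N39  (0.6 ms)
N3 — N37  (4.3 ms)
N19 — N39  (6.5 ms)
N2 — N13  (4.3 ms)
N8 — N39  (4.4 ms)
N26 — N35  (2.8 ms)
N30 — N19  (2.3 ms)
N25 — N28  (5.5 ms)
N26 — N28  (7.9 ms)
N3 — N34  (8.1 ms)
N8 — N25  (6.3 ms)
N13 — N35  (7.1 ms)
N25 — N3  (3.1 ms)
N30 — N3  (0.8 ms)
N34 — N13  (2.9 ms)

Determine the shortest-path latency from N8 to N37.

13.7 ms

Shortest distances from N8:
N8: 0
N39: 4.4  (via N8)
N35: 5  (via N39)
N25: 6.3  (via N8)
N26: 7.8  (via N35)
N3: 9.4  (via N25)
N30: 9.5  (via N26)
N19: 10.9  (via N39)
N28: 11.8  (via N25)
N13: 12.1  (via N35)
N2: 12.6  (via N19)
N37: 13.7  (via N3)
Shortest route: N8–N25–N3–N37 = 13.7 ms.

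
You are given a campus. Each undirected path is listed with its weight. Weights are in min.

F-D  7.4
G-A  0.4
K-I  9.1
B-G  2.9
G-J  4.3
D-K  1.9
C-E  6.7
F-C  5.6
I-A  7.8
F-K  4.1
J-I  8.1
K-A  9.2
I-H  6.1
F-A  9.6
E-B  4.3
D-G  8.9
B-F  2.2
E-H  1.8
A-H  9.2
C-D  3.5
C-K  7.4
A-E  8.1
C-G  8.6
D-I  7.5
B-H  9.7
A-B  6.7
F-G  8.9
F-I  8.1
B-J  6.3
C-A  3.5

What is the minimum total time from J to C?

Enumerating some paths:
J–G–A–C: 4.3+0.4+3.5 = 8.2
J–G–C: 4.3+8.6 = 12.9
The minimum is 8.2 min via J–G–A–C.

8.2 min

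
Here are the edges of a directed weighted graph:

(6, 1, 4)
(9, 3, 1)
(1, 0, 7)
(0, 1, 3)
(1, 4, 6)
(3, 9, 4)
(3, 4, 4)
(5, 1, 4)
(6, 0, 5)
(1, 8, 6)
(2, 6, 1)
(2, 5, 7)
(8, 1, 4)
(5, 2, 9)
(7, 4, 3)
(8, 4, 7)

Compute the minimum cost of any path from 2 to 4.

11

Running Dijkstra from 2:
2: 0
6: 1  (via 2)
1: 5  (via 6)
0: 6  (via 6)
5: 7  (via 2)
4: 11  (via 1)
Shortest route: 2 → 6 → 1 → 4 = 11.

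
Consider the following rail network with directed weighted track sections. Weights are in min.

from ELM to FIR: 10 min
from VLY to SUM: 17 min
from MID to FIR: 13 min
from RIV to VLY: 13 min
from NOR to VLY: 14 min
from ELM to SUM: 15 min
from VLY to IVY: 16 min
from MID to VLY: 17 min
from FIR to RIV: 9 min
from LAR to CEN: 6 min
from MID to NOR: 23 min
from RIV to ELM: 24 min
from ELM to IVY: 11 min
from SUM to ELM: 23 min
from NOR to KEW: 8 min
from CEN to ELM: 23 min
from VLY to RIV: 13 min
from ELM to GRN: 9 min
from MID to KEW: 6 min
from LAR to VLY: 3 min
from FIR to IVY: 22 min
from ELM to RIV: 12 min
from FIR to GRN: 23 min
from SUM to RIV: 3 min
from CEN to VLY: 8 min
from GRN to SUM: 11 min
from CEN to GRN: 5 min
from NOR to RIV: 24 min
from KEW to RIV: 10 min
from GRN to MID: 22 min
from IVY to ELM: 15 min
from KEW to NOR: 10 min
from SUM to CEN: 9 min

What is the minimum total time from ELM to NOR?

47 min

Candidate routes:
ELM - GRN - MID - KEW - NOR: 9+22+6+10 = 47
ELM - FIR - GRN - MID - KEW - NOR: 10+23+22+6+10 = 71
ELM - GRN - MID - NOR: 9+22+23 = 54
ELM - SUM - CEN - GRN - MID - KEW - NOR: 15+9+5+22+6+10 = 67
The minimum is 47 min via ELM - GRN - MID - KEW - NOR.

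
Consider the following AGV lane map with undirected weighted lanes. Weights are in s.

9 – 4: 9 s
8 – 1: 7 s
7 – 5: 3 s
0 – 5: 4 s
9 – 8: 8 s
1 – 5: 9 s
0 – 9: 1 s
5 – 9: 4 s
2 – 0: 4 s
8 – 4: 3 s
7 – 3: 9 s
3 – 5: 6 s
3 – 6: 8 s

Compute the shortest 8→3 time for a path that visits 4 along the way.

Shortest 8→4: 8 → 4 = 3
Best 4 to 3: 4 → 9 → 5 → 3 costing 19
Total via 4: 3 + 19 = 22 s.

22 s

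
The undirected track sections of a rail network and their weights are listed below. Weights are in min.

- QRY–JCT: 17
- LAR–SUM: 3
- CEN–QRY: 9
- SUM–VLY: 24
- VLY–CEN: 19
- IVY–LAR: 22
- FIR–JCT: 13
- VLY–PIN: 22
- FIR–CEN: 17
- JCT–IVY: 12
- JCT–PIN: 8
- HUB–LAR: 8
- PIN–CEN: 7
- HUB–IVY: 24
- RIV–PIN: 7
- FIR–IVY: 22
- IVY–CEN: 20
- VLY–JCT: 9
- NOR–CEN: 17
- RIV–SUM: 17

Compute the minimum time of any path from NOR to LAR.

Shortest distances from NOR:
NOR: 0
CEN: 17  (via NOR)
PIN: 24  (via CEN)
QRY: 26  (via CEN)
RIV: 31  (via PIN)
JCT: 32  (via PIN)
FIR: 34  (via CEN)
VLY: 36  (via CEN)
IVY: 37  (via CEN)
SUM: 48  (via RIV)
LAR: 51  (via SUM)
Shortest route: NOR–CEN–PIN–RIV–SUM–LAR = 51 min.

51 min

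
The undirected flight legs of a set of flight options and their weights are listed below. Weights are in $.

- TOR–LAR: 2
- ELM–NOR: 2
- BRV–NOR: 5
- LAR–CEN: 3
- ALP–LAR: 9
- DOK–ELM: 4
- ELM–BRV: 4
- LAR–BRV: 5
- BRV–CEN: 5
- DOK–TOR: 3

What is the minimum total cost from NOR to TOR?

$9

Running Dijkstra from NOR:
NOR: 0
ELM: 2  (via NOR)
BRV: 5  (via NOR)
DOK: 6  (via ELM)
TOR: 9  (via DOK)
Shortest route: NOR–ELM–DOK–TOR = $9.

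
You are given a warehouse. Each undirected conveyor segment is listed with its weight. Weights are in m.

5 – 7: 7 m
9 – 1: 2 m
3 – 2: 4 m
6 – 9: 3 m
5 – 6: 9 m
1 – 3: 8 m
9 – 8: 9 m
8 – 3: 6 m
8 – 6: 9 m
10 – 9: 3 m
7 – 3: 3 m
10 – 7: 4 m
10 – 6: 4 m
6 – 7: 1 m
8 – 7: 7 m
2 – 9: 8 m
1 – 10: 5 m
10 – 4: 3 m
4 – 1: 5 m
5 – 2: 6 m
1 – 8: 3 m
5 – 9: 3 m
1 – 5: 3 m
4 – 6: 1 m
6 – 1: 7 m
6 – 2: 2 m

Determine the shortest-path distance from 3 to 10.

7 m

Running Dijkstra from 3:
3: 0
7: 3  (via 3)
2: 4  (via 3)
6: 4  (via 7)
4: 5  (via 6)
8: 6  (via 3)
9: 7  (via 6)
10: 7  (via 7)
Shortest route: 3 → 7 → 10 = 7 m.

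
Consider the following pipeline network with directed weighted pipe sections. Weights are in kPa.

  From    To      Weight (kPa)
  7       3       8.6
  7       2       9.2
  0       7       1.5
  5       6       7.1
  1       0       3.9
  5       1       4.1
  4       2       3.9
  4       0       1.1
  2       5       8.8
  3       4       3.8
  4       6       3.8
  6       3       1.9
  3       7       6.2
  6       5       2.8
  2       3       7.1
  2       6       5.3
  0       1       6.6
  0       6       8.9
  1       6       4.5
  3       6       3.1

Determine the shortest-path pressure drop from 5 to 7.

9.5 kPa

Shortest distances from 5:
5: 0
1: 4.1  (via 5)
6: 7.1  (via 5)
0: 8  (via 1)
3: 9  (via 6)
7: 9.5  (via 0)
Shortest route: 5 → 1 → 0 → 7 = 9.5 kPa.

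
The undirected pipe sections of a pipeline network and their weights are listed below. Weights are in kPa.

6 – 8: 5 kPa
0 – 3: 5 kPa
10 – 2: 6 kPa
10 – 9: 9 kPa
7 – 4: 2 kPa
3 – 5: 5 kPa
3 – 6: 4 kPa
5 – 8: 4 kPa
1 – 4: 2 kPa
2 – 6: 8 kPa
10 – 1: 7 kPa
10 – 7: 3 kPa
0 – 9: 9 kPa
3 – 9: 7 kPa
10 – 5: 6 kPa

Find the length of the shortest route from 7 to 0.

Settle nodes by increasing distance from 7:
7: 0
4: 2  (via 7)
10: 3  (via 7)
1: 4  (via 4)
2: 9  (via 10)
5: 9  (via 10)
9: 12  (via 10)
8: 13  (via 5)
3: 14  (via 5)
6: 17  (via 2)
0: 19  (via 3)
Shortest route: 7–10–5–3–0 = 19 kPa.

19 kPa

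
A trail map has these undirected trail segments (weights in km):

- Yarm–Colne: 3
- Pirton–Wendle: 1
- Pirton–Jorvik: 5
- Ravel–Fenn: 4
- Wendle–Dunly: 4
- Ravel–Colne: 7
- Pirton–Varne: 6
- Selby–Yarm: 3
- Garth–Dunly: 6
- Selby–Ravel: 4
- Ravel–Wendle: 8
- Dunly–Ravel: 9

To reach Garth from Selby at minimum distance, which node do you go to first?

Candidate routes:
Selby–Yarm–Colne–Ravel–Wendle–Dunly–Garth: 3+3+7+8+4+6 = 31
Selby–Yarm–Colne–Ravel–Dunly–Garth: 3+3+7+9+6 = 28
Selby–Ravel–Wendle–Dunly–Garth: 4+8+4+6 = 22
Selby–Ravel–Dunly–Garth: 4+9+6 = 19
The minimum is 19 km via Selby–Ravel–Dunly–Garth.
So from Selby the first move is to Ravel.

Ravel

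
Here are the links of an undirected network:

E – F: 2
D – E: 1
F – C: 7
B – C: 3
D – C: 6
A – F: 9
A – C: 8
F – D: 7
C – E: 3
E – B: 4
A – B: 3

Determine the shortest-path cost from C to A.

Candidate routes:
C–B–A: 3+3 = 6
C–A: 8 = 8
C–E–F–A: 3+2+9 = 14
C–E–B–A: 3+4+3 = 10
Cheapest is C–B–A at 6.

6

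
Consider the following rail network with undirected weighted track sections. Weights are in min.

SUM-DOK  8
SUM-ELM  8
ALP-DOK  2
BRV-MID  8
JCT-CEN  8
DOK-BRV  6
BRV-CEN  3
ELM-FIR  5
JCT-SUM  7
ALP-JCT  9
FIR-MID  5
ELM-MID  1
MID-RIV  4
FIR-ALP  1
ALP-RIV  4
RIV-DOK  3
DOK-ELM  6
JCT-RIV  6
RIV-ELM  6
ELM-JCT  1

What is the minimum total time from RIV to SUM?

11 min

Compare a few routes:
RIV - MID - ELM - SUM: 4+1+8 = 13
RIV - DOK - SUM: 3+8 = 11
RIV - JCT - SUM: 6+7 = 13
Cheapest is RIV - DOK - SUM at 11 min.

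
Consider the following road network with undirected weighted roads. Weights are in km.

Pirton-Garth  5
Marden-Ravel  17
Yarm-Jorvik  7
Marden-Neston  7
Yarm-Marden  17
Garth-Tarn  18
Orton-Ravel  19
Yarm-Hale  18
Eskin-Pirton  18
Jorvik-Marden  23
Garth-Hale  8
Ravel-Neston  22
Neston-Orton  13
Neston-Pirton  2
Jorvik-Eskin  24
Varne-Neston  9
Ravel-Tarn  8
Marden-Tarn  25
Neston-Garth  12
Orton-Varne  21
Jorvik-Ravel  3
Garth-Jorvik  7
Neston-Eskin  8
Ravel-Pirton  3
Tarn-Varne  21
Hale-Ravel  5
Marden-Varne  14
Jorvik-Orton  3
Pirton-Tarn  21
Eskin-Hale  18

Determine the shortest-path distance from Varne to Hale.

Compare a few routes:
Varne → Neston → Pirton → Garth → Hale: 9+2+5+8 = 24
Varne → Neston → Garth → Hale: 9+12+8 = 29
Varne → Neston → Pirton → Ravel → Hale: 9+2+3+5 = 19
Cheapest is Varne → Neston → Pirton → Ravel → Hale at 19 km.

19 km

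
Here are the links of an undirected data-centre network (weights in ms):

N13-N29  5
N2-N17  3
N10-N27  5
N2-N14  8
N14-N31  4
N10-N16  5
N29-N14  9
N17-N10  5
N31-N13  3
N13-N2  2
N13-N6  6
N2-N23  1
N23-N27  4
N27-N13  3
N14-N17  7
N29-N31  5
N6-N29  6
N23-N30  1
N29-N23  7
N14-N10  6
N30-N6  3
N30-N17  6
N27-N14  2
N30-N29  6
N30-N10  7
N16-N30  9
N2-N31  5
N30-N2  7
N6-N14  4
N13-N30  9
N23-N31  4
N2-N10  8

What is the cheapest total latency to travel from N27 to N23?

4 ms

Running Dijkstra from N27:
N27: 0
N14: 2  (via N27)
N13: 3  (via N27)
N23: 4  (via N27)
Shortest route: N27–N23 = 4 ms.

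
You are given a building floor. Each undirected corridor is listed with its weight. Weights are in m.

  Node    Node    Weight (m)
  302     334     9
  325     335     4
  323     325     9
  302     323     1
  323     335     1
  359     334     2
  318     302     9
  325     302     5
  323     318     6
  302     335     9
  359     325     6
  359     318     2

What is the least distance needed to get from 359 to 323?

8 m

Shortest distances from 359:
359: 0
334: 2  (via 359)
318: 2  (via 359)
325: 6  (via 359)
323: 8  (via 318)
Shortest route: 359 → 318 → 323 = 8 m.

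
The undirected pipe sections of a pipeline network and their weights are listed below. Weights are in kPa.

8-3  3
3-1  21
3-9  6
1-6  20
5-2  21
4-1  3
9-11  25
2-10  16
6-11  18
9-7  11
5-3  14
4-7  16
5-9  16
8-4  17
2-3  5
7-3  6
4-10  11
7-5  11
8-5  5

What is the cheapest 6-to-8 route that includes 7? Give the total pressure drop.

48 kPa

Shortest 6→7: 6–1–4–7 = 39
Best 7 to 8: 7–3–8 costing 9
Total via 7: 39 + 9 = 48 kPa.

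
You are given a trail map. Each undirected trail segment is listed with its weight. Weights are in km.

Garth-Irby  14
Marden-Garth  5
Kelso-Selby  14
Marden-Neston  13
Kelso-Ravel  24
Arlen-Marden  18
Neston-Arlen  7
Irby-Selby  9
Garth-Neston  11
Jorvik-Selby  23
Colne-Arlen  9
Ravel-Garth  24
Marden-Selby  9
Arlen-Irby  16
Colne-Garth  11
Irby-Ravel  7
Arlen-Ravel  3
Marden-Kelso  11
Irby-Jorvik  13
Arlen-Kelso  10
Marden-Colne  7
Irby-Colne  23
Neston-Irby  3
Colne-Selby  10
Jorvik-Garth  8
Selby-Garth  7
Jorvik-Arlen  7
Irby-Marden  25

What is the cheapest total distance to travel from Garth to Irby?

Candidate routes:
Garth → Marden → Neston → Irby: 5+13+3 = 21
Garth → Irby: 14 = 14
Garth → Selby → Irby: 7+9 = 16
Garth → Jorvik → Irby: 8+13 = 21
Cheapest is Garth → Irby at 14 km.

14 km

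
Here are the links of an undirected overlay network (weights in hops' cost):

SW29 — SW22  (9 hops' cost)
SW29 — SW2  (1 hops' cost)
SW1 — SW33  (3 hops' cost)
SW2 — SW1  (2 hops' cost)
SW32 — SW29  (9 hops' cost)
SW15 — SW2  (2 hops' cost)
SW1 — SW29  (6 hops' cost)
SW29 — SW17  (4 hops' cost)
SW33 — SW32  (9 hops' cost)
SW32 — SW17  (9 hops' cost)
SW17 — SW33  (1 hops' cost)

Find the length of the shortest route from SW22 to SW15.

Shortest distances from SW22:
SW22: 0
SW29: 9  (via SW22)
SW2: 10  (via SW29)
SW1: 12  (via SW2)
SW15: 12  (via SW2)
Shortest route: SW22–SW29–SW2–SW15 = 12 hops' cost.

12 hops' cost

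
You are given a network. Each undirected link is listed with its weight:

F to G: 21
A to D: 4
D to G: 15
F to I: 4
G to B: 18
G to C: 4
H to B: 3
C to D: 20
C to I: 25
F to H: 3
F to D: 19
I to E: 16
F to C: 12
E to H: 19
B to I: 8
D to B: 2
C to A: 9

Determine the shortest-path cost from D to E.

Enumerating some paths:
D–B–I–E: 2+8+16 = 26
D–B–H–F–I–E: 2+3+3+4+16 = 28
D–B–I–F–H–E: 2+8+4+3+19 = 36
D–B–H–E: 2+3+19 = 24
Cheapest is D–B–H–E at 24.

24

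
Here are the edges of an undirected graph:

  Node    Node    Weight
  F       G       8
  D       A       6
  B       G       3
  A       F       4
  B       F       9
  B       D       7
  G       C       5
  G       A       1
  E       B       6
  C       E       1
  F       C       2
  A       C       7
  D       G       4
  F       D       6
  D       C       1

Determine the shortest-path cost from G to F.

5

Enumerating some paths:
G–C–F: 5+2 = 7
G–A–F: 1+4 = 5
G–F: 8 = 8
G–D–C–F: 4+1+2 = 7
Cheapest is G–A–F at 5.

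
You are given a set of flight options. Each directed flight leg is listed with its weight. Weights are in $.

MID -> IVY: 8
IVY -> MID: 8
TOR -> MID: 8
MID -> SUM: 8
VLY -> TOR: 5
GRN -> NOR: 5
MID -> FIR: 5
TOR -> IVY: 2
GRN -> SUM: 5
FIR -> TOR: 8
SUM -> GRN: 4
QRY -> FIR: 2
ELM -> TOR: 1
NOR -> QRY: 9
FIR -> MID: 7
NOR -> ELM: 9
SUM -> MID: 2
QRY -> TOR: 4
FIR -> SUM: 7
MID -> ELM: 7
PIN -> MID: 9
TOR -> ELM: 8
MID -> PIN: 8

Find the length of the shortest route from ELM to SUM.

$17

Settle nodes by increasing distance from ELM:
ELM: 0
TOR: 1  (via ELM)
IVY: 3  (via TOR)
MID: 9  (via TOR)
FIR: 14  (via MID)
PIN: 17  (via MID)
SUM: 17  (via MID)
Shortest route: ELM–TOR–MID–SUM = $17.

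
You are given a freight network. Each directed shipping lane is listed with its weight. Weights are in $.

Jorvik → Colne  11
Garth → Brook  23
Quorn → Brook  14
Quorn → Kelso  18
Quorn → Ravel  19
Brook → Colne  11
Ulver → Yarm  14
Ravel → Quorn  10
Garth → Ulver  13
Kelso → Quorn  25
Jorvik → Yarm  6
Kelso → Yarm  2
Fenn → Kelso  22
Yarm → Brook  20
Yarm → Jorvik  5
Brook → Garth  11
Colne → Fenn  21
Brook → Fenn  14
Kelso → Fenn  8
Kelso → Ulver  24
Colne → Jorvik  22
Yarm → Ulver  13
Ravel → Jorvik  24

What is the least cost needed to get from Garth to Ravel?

$103

Candidate routes:
Garth–Ulver–Yarm–Brook–Fenn–Kelso–Quorn–Ravel: 13+14+20+14+22+25+19 = 127
Garth–Brook–Colne–Fenn–Kelso–Quorn–Ravel: 23+11+21+22+25+19 = 121
Garth–Brook–Fenn–Kelso–Quorn–Ravel: 23+14+22+25+19 = 103
Cheapest is Garth–Brook–Fenn–Kelso–Quorn–Ravel at $103.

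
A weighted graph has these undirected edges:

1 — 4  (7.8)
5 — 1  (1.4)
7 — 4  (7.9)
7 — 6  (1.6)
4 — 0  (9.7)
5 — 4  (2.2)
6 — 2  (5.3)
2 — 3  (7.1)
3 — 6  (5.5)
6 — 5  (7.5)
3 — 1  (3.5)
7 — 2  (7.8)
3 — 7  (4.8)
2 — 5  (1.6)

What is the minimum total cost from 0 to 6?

18.8

Shortest distances from 0:
0: 0
4: 9.7  (via 0)
5: 11.9  (via 4)
1: 13.3  (via 5)
2: 13.5  (via 5)
3: 16.8  (via 1)
7: 17.6  (via 4)
6: 18.8  (via 2)
Shortest route: 0–4–5–2–6 = 18.8.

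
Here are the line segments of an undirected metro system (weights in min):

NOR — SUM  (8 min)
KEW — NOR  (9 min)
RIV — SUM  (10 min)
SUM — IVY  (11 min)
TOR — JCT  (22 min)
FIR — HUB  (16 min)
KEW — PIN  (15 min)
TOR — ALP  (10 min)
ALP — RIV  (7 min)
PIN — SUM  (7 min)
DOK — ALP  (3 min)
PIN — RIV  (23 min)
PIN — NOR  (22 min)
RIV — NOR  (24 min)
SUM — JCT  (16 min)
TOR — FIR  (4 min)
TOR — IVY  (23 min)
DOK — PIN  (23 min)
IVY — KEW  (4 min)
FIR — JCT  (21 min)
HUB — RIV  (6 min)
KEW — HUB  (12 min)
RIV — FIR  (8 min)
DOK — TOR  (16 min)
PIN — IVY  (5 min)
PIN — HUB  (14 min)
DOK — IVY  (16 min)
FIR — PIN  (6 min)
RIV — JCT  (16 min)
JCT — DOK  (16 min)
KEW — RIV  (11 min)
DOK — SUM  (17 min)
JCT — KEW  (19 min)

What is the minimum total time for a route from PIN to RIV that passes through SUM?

Shortest PIN→SUM: PIN–SUM = 7
Shortest SUM→RIV: SUM–RIV = 10
Total via SUM: 7 + 10 = 17 min.

17 min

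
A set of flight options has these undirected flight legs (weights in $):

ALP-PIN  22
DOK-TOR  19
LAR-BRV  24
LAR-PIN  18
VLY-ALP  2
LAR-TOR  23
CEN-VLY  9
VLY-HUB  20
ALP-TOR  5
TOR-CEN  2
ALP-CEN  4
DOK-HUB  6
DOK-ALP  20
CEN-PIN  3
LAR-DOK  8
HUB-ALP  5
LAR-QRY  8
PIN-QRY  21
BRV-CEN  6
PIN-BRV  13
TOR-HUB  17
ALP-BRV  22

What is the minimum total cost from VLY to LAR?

$21

Enumerating some paths:
VLY–ALP–DOK–LAR: 2+20+8 = 30
VLY–ALP–CEN–PIN–LAR: 2+4+3+18 = 27
VLY–ALP–HUB–DOK–LAR: 2+5+6+8 = 21
The minimum is $21 via VLY–ALP–HUB–DOK–LAR.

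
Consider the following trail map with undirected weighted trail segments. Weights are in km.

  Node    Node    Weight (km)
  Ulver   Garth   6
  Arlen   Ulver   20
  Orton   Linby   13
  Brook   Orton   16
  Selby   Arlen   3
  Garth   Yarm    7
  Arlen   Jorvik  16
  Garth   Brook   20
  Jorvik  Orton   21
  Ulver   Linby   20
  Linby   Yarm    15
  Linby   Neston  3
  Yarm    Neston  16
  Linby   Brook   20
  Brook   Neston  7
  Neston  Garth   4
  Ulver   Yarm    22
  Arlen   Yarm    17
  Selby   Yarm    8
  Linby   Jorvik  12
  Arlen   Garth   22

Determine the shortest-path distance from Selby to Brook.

Enumerating some paths:
Selby–Yarm–Linby–Neston–Brook: 8+15+3+7 = 33
Selby–Yarm–Neston–Brook: 8+16+7 = 31
Selby–Yarm–Garth–Neston–Brook: 8+7+4+7 = 26
Cheapest is Selby–Yarm–Garth–Neston–Brook at 26 km.

26 km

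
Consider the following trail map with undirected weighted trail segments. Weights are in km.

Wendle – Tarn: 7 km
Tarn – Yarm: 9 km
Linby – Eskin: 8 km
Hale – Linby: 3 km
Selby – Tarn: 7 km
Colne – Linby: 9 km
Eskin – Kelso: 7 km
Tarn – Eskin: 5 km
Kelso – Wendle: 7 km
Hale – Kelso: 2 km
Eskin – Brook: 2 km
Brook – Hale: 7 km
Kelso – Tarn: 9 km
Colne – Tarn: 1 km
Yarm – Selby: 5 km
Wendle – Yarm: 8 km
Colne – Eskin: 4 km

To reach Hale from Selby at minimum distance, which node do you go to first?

Compare a few routes:
Selby–Tarn–Colne–Linby–Hale: 7+1+9+3 = 20
Selby–Tarn–Kelso–Hale: 7+9+2 = 18
The minimum is 18 km via Selby–Tarn–Kelso–Hale.
So from Selby the first move is to Tarn.

Tarn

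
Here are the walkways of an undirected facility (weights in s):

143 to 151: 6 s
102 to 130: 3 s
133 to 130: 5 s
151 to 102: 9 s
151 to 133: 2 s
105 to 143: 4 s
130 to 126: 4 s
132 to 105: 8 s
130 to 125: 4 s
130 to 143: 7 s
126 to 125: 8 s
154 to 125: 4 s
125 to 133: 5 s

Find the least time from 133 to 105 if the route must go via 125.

20 s

Best 133 to 125: 133 → 125 costing 5
Shortest 125→105: 125 → 130 → 143 → 105 = 15
Total via 125: 5 + 15 = 20 s.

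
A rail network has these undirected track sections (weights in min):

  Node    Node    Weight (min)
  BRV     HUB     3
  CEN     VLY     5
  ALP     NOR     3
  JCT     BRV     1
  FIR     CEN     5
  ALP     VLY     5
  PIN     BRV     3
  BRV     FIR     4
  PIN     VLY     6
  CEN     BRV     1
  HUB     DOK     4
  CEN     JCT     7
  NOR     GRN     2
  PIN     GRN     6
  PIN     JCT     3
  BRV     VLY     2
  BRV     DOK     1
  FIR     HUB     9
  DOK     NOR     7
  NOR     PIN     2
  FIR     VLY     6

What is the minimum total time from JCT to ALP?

8 min

Candidate routes:
JCT - BRV - PIN - NOR - ALP: 1+3+2+3 = 9
JCT - BRV - VLY - ALP: 1+2+5 = 8
Cheapest is JCT - BRV - VLY - ALP at 8 min.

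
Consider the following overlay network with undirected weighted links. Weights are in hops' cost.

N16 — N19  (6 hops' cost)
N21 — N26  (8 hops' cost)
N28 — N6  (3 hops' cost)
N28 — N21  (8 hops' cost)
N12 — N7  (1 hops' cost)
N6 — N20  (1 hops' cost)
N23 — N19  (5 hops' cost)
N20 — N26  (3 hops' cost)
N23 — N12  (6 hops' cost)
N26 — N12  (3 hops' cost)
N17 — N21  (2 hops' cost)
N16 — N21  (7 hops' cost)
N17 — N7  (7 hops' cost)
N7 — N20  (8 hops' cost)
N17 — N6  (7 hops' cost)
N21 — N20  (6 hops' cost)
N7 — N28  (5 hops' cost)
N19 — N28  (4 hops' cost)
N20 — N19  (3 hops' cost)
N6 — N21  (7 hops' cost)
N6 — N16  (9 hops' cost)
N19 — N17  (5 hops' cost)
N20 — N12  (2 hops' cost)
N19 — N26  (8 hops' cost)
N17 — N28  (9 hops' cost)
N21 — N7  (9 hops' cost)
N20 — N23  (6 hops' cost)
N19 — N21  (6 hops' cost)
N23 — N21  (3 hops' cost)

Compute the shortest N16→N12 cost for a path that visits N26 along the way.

Best N16 to N26: N16 → N19 → N20 → N26 costing 12
Shortest N26→N12: N26 → N12 = 3
Total via N26: 12 + 3 = 15 hops' cost.

15 hops' cost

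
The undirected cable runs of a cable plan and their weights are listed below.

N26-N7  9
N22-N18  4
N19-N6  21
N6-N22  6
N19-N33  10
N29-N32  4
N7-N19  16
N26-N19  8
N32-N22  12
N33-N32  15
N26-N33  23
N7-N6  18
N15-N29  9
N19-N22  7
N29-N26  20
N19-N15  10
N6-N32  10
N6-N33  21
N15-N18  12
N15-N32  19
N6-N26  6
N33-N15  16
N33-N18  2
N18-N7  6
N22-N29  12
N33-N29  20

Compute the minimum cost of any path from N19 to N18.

11

Candidate routes:
N19 - N22 - N18: 7+4 = 11
N19 - N33 - N18: 10+2 = 12
The minimum is 11 via N19 - N22 - N18.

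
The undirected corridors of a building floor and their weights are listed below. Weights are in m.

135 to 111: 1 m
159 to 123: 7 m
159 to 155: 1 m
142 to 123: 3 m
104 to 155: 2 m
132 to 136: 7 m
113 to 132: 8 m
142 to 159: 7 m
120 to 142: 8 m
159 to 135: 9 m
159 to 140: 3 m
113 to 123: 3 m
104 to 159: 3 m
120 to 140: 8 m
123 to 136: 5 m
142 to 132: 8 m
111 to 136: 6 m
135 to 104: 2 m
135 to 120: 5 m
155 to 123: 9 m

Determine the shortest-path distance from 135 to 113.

15 m

Compare a few routes:
135 → 104 → 155 → 123 → 113: 2+2+9+3 = 16
135 → 104 → 159 → 123 → 113: 2+3+7+3 = 15
The minimum is 15 m via 135 → 104 → 159 → 123 → 113.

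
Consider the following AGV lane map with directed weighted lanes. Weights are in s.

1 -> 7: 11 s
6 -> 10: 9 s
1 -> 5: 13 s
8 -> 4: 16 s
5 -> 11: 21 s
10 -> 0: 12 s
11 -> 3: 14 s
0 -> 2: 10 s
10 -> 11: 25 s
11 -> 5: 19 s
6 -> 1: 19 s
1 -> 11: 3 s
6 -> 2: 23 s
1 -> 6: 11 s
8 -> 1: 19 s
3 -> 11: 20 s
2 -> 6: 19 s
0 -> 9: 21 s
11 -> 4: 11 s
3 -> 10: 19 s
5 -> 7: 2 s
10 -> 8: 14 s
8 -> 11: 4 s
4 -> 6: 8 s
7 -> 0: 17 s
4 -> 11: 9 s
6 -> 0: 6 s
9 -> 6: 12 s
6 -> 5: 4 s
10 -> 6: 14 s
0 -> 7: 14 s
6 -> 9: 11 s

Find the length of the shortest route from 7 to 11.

Compare a few routes:
7 - 0 - 2 - 6 - 1 - 11: 17+10+19+19+3 = 68
7 - 0 - 9 - 6 - 1 - 11: 17+21+12+19+3 = 72
7 - 0 - 2 - 6 - 5 - 11: 17+10+19+4+21 = 71
The minimum is 68 s via 7 - 0 - 2 - 6 - 1 - 11.

68 s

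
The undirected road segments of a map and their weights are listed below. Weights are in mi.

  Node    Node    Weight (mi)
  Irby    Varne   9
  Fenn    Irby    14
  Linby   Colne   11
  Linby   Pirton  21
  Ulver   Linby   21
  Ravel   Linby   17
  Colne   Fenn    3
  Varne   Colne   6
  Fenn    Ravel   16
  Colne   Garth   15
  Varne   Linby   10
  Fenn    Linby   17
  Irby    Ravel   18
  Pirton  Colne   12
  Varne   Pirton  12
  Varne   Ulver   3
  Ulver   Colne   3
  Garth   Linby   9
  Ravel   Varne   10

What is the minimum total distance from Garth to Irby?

Running Dijkstra from Garth:
Garth: 0
Linby: 9  (via Garth)
Colne: 15  (via Garth)
Ulver: 18  (via Colne)
Fenn: 18  (via Colne)
Varne: 19  (via Linby)
Ravel: 26  (via Linby)
Pirton: 27  (via Colne)
Irby: 28  (via Varne)
Shortest route: Garth–Linby–Varne–Irby = 28 mi.

28 mi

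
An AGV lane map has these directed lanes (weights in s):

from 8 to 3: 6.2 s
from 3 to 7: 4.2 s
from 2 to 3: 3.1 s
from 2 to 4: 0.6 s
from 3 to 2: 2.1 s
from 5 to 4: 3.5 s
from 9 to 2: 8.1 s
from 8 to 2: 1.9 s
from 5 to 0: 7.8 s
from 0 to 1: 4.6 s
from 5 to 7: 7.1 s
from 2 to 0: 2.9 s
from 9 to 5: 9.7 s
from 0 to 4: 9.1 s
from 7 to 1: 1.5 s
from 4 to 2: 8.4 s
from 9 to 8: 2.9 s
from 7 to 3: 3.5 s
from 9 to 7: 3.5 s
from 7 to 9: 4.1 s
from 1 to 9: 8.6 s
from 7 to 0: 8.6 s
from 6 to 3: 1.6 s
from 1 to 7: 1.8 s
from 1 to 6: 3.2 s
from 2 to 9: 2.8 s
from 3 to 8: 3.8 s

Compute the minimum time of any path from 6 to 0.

6.6 s

Shortest distances from 6:
6: 0
3: 1.6  (via 6)
2: 3.7  (via 3)
4: 4.3  (via 2)
8: 5.4  (via 3)
7: 5.8  (via 3)
9: 6.5  (via 2)
0: 6.6  (via 2)
Shortest route: 6 → 3 → 2 → 0 = 6.6 s.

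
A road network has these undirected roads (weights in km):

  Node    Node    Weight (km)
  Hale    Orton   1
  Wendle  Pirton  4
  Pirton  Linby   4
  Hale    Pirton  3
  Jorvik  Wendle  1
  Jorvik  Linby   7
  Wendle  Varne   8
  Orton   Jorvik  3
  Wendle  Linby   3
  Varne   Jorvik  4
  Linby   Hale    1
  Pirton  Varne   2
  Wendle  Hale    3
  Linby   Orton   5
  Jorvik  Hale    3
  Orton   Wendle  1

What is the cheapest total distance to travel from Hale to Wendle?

Running Dijkstra from Hale:
Hale: 0
Linby: 1  (via Hale)
Orton: 1  (via Hale)
Wendle: 2  (via Orton)
Shortest route: Hale–Orton–Wendle = 2 km.

2 km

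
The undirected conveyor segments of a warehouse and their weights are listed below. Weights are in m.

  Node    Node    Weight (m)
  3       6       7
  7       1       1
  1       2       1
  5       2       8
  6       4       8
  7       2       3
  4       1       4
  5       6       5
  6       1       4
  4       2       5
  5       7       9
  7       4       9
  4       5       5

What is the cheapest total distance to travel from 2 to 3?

12 m

Shortest distances from 2:
2: 0
1: 1  (via 2)
7: 2  (via 1)
4: 5  (via 2)
6: 5  (via 1)
5: 8  (via 2)
3: 12  (via 6)
Shortest route: 2–1–6–3 = 12 m.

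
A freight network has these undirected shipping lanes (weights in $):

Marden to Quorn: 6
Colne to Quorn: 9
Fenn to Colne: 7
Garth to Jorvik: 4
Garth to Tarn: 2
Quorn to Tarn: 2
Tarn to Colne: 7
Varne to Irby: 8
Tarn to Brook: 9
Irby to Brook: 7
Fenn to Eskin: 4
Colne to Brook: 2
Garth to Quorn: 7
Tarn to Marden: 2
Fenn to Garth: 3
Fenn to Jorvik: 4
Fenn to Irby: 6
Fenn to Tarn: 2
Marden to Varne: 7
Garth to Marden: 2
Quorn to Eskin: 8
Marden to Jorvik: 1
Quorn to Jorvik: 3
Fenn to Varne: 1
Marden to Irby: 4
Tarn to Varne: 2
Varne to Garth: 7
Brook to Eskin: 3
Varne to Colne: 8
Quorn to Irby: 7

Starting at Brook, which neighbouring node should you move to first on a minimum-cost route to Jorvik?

Eskin

Candidate routes:
Brook - Eskin - Fenn - Tarn - Marden - Jorvik: 3+4+2+2+1 = 12
Brook - Eskin - Fenn - Jorvik: 3+4+4 = 11
The minimum is $11 via Brook - Eskin - Fenn - Jorvik.
So from Brook the first move is to Eskin.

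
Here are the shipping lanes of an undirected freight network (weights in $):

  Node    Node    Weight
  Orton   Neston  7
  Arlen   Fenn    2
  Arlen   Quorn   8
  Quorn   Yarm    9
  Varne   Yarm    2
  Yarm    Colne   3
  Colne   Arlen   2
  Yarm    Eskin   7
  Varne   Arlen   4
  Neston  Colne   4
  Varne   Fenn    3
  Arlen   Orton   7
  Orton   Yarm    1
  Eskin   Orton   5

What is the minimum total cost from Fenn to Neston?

Enumerating some paths:
Fenn → Varne → Yarm → Orton → Neston: 3+2+1+7 = 13
Fenn → Varne → Yarm → Colne → Neston: 3+2+3+4 = 12
Fenn → Arlen → Colne → Neston: 2+2+4 = 8
Fenn → Varne → Arlen → Colne → Neston: 3+4+2+4 = 13
Cheapest is Fenn → Arlen → Colne → Neston at $8.

$8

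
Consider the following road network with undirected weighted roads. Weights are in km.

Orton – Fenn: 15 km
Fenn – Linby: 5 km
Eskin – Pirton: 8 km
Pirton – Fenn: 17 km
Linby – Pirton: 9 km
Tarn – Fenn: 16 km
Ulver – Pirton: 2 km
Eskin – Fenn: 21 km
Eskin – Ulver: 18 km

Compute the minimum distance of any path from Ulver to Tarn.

Settle nodes by increasing distance from Ulver:
Ulver: 0
Pirton: 2  (via Ulver)
Eskin: 10  (via Pirton)
Linby: 11  (via Pirton)
Fenn: 16  (via Linby)
Orton: 31  (via Fenn)
Tarn: 32  (via Fenn)
Shortest route: Ulver → Pirton → Linby → Fenn → Tarn = 32 km.

32 km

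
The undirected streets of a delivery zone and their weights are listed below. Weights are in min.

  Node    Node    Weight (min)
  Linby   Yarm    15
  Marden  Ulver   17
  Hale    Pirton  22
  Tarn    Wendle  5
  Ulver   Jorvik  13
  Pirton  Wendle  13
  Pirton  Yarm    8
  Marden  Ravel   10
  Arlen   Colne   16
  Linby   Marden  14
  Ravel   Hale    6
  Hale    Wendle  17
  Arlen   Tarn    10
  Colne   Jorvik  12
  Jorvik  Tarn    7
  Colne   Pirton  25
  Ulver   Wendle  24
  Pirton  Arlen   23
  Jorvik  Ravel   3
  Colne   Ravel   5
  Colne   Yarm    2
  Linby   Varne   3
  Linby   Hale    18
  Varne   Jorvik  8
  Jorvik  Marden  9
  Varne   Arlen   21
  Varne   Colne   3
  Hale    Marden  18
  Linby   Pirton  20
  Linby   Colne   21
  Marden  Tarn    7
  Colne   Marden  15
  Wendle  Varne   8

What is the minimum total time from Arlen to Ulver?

Compare a few routes:
Arlen → Tarn → Marden → Ulver: 10+7+17 = 34
Arlen → Tarn → Jorvik → Ulver: 10+7+13 = 30
The minimum is 30 min via Arlen → Tarn → Jorvik → Ulver.

30 min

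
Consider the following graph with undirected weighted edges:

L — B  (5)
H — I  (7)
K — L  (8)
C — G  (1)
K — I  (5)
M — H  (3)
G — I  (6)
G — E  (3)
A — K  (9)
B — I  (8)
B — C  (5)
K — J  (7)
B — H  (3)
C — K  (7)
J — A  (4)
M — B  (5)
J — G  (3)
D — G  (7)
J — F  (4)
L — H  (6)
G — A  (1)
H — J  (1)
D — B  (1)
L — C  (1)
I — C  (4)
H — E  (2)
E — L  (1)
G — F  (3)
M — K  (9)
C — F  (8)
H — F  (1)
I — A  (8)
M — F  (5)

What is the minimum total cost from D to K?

Candidate routes:
D → B → H → J → K: 1+3+1+7 = 12
D → B → C → K: 1+5+7 = 13
The minimum is 12 via D → B → H → J → K.

12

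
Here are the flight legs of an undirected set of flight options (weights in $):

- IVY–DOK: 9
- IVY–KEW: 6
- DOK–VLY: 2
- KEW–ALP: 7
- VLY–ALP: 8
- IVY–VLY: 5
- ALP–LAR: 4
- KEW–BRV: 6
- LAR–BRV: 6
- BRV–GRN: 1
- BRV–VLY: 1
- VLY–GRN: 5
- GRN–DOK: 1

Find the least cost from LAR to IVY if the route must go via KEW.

Shortest LAR→KEW: LAR–ALP–KEW = 11
Best KEW to IVY: KEW–IVY costing 6
Total via KEW: 11 + 6 = $17.

$17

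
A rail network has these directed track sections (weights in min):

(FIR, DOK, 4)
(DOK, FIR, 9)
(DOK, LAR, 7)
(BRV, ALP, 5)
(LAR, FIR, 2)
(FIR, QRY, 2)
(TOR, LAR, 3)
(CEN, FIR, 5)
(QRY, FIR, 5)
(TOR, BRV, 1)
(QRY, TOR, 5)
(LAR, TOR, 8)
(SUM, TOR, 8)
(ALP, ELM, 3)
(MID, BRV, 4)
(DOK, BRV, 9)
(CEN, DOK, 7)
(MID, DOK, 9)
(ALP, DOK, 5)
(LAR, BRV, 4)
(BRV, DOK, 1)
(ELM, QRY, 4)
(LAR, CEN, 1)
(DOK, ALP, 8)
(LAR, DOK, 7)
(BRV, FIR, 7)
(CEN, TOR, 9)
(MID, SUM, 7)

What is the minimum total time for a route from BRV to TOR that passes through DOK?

Shortest BRV→DOK: BRV → DOK = 1
Best DOK to TOR: DOK → LAR → TOR costing 15
Total via DOK: 1 + 15 = 16 min.

16 min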